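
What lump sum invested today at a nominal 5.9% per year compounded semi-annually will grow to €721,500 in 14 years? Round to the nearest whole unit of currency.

€319,668

i = 0.059/2 = 0.0295 per half-year; n = 14·2 = 28.
PV = FV·(1+i)^(−n) = 721,500 × 0.443060 = 319,667.5177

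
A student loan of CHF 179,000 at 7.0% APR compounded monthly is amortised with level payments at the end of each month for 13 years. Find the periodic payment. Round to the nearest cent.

CHF 1,750.75

With 12 periods per year: i = 0.00583333, n = 156.
PMT = 179000 / ( [1 − (1+0.00583333)^(−156)] / 0.00583333 ) = 179000 / 102.241738 = 1,750.7527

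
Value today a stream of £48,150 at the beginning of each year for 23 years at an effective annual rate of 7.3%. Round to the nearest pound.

£567,755

Annuity factor a(23|0.073) × (1+i) = 11.791374; PV = 48150 × 11.791374 = 567,754.6708
Payments are at the start of each period, so multiply by (1+i).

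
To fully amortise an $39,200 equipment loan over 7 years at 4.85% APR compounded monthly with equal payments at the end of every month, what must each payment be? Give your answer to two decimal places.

i = 0.0485/12 = 0.00404167 per month; n = 7·12 = 84.
PMT = 39200 / ( [1 − (1+0.00404167)^(−84)] / 0.00404167 ) = 39200 / 71.105883 = 551.2905

$551.29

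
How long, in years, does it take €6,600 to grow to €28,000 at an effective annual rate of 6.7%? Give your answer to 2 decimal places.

22.28 years

n = ln(28000/6600) / ln(1+0.067) = ln(4.24242) / 0.064851 = 22.2839 years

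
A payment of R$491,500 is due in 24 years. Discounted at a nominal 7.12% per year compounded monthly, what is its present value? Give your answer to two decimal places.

With 12 periods per year: i = 0.00593333, n = 288.
PV = 491,500 / (1 + 0.00593333)^288 = 491,500 / 5.494516 = 89,452.8272

R$89,452.83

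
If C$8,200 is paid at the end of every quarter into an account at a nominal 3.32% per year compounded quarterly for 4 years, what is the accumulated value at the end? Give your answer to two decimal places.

i = 0.0332/4 = 0.0083 per quarter; n = 4·4 = 16.
FV = 8200 × [(1+0.0083)^16 − 1] / 0.0083 = 8200 × 17.035640 = 139,692.2488

C$139,692.25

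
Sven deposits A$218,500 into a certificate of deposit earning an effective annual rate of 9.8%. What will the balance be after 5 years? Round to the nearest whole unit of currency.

A$348,709

FV = 218,500 × (1 + 0.098)^5 = 348,708.9883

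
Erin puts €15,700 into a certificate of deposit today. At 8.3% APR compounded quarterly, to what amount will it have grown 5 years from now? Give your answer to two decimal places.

Periodic rate i = 0.083/4 = 0.02075; n = 5 × 4 = 20 periods.
15,700 × (1+0.02075)^20 = 15,700 × 1.507953 = 23,674.8603

€23,674.86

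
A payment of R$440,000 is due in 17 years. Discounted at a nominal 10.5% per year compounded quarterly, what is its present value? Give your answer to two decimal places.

i = 0.105/4 = 0.02625 per quarter; n = 17·4 = 68.
PV = 440,000 / (1 + 0.02625)^68 = 440,000 / 5.823922 = 75,550.4591

R$75,550.46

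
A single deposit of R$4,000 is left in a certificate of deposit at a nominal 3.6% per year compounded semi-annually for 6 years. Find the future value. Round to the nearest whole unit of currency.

R$4,955

Periodic rate i = 0.036/2 = 0.018; n = 6 × 2 = 12 periods.
4,000 × (1+0.018)^12 = 4,000 × 1.238721 = 4,954.8821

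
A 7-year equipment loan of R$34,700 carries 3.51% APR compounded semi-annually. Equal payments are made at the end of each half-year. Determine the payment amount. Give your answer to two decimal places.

R$2,817.10

i = 0.0351/2 = 0.01755 per half-year; n = 7·2 = 14.
PMT = 34700 / ( [1 − (1+0.01755)^(−14)] / 0.01755 ) = 34700 / 12.317636 = 2,817.0989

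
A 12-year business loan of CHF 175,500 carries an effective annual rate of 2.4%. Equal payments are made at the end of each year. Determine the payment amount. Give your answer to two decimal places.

CHF 17,005.57

Annuity-PV factor = 10.320151; PMT = 175500 / 10.320151 = 17,005.5657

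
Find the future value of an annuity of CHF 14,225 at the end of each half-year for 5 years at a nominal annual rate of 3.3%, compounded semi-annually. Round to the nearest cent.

CHF 153,290.48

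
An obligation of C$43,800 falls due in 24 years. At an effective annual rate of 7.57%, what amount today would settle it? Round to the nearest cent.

C$7,601.27

Discount factor = (1+0.0757)^(−24) = 0.173545; PV = 43,800 × 0.173545 = 7,601.2683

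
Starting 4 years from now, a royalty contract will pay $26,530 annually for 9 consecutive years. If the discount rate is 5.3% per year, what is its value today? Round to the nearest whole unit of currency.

$159,370

Value one period before first payment (t=3): 26530 × [1 − (1+0.053)^(−9)] / 0.053 = 26530 × 7.013819 = 186,076.6176
PV₀ = 186,076.6176 / (1+0.053)^3 = 186,076.6176 / 1.167576 = 159,370.0429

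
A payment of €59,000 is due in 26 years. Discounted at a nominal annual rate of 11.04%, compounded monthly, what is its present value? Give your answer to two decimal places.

€3,388.07

i = 0.1104/12 = 0.0092 per month; n = 26·12 = 312.
PV = 59,000 / (1 + 0.0092)^312 = 59,000 / 17.414037 = 3,388.0714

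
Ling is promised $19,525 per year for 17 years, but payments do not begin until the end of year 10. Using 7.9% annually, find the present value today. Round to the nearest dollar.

$90,443

Value one period before first payment (t=9): 19525 × [1 − (1+0.079)^(−17)] / 0.079 = 19525 × 9.182799 = 179,294.1587
PV₀ = 179,294.1587 / (1+0.079)^9 = 179,294.1587 / 1.982408 = 90,442.6208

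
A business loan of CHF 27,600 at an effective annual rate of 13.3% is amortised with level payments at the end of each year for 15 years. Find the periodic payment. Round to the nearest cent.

CHF 4,337.25

Annuity-PV factor = 6.363484; PMT = 27600 / 6.363484 = 4,337.2468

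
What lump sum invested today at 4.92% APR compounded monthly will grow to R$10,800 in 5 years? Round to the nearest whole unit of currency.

R$8,449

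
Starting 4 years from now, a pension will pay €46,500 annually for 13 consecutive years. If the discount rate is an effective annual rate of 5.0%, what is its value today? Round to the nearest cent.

PV at t=3 (ordinary 13-year annuity): 46500 × a(13|0.05) = 46500 × 9.393573 = 436,801.1439
Discount back 3 years: 436,801.1439 × (1+0.05)^(−3) = 436,801.1439 × 0.863838 = 377,325.2512

€377,325.25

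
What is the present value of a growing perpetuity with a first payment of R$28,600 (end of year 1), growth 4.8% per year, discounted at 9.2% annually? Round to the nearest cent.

R$650,000.00

PV = PMT / (i − g) = 28600 / (0.092 − 0.048) = 28600 / 0.044000 = 650,000.0000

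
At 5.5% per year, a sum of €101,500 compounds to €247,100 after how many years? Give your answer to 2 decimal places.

16.62 years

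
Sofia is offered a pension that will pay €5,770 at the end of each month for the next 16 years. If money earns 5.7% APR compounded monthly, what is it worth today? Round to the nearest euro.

i = 0.057/12 = 0.00475 per month; n = 16·12 = 192.
Annuity factor a(192|0.00475) = 125.770885; PV = 5770 × 125.770885 = 725,698.0055

€725,698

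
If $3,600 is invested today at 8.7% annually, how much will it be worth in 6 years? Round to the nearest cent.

3,600 × (1+0.087)^6 = 3,600 × 1.649595 = 5,938.5411

$5,938.54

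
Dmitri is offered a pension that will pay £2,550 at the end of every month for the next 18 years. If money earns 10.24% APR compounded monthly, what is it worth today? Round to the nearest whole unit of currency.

£251,149

i = 0.1024/12 = 0.00853333 per month; n = 18·12 = 216.
PV = 2550 × [1 − (1+0.00853333)^(−216)] / 0.00853333 = 2550 × 98.489902 = 251,149.2494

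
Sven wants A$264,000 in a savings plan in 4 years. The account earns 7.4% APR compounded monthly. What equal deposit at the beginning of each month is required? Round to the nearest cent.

A$4,713.85

With 12 periods per year: i = 0.00616667, n = 48.
FV-annuity factor × (1+i) = 56.005197; PMT = 264000 / 56.005197 = 4,713.8483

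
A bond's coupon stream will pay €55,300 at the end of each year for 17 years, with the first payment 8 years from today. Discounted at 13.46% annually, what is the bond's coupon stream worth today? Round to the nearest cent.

€149,902.63

PV at t=7 (ordinary 17-year annuity): 55300 × a(17|0.1346) = 55300 × 6.561205 = 362,834.6193
PV₀ = 362,834.6193 / (1+0.1346)^7 = 362,834.6193 / 2.420469 = 149,902.6337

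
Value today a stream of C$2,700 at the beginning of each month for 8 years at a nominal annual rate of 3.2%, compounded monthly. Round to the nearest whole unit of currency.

C$229,023

Periodic rate i = 0.032/12 = 0.00266667; n = 8 × 12 = 96 periods.
PV = PMT · [1 − (1+i)^(−n)] / i × (1+i) = 2700 · 84.823425 = 229,023.2467
(Beginning-of-period payments → annuity-due factor ×(1+i).)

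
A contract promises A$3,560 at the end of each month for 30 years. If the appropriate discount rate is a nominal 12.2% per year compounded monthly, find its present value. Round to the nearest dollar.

A$340,985

i = 0.122/12 = 0.0101667 per month; n = 30·12 = 360.
PV = 3560 × [1 − (1+0.0101667)^(−360)] / 0.0101667 = 3560 × 95.782380 = 340,985.2739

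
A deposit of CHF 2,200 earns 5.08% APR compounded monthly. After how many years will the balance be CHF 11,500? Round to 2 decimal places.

32.63 years

Periodic rate i = 0.0508/12 = 0.00423333.
n = ln(11500/2200) / ln(1+0.00423333) = ln(5.22727) / 0.004224 = 391.5090 months
= 391.5090/12 years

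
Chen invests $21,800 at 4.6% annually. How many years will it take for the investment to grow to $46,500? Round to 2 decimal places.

n = ln(46500/21800) / ln(1+0.046) = ln(2.13303) / 0.044973 = 16.8442 years

16.84 years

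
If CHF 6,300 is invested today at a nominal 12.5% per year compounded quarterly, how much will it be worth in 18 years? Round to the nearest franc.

Periodic rate i = 0.125/4 = 0.03125; n = 18 × 4 = 72 periods.
FV = 6,300 × (1 + 0.03125)^72 = 57,749.1746

CHF 57,749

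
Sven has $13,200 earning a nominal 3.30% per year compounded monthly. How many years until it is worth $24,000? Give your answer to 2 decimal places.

Periodic rate i = 0.033/12 = 0.00275.
n = ln(24000/13200) / ln(1+0.00275) = ln(1.81818) / 0.002746 = 217.6941 months
= 217.6941/12 years

18.14 years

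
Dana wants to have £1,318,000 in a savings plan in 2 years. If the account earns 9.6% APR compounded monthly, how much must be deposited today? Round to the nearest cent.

£1,088,585.74

With 12 periods per year: i = 0.008, n = 24.
Discount factor = (1+0.008)^(−24) = 0.825938; PV = 1,318,000 × 0.825938 = 1,088,585.7367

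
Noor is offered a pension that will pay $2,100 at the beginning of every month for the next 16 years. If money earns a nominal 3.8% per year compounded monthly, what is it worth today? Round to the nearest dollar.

$302,718

With 12 periods per year: i = 0.00316667, n = 192.
Annuity factor a(192|0.00316667) × (1+i) = 144.151274; PV = 2100 × 144.151274 = 302,717.6760
(Beginning-of-period payments → annuity-due factor ×(1+i).)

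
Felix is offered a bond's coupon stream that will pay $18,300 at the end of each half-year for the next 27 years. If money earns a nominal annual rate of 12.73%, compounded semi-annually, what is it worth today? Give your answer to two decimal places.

$277,241.00

Periodic rate i = 0.1273/2 = 0.06365; n = 27 × 2 = 54 periods.
PV = 18300 × [1 − (1+0.06365)^(−54)] / 0.06365 = 18300 × 15.149781 = 277,241.0007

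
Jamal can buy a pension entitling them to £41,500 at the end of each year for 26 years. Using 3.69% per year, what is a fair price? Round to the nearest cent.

£686,268.87

PV = PMT · [1 − (1+i)^(−n)] / i = 41500 · 16.536599 = 686,268.8693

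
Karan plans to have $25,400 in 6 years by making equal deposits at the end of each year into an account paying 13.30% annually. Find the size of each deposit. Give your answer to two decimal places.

$3,028.86

PMT = 25400 / ( [(1+0.133)^6 − 1] / 0.133 ) = 25400 / 8.385989 = 3,028.8617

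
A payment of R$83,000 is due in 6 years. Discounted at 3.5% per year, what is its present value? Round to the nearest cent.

PV = 83,000 / (1 + 0.035)^6 = 83,000 / 1.229255 = 67,520.5535

R$67,520.55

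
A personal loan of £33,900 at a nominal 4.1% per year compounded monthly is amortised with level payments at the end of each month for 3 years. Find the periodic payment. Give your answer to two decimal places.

£1,002.37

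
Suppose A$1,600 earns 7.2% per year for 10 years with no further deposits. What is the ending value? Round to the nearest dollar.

FV = PV·(1+i)^n = 1,600 × 2.004231 = 3,206.7702

A$3,207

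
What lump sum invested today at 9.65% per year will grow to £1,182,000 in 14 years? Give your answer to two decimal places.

£325,459.21

Discount factor = (1+0.0965)^(−14) = 0.275346; PV = 1,182,000 × 0.275346 = 325,459.2148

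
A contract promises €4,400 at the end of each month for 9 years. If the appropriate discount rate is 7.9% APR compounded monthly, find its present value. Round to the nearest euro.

With 12 periods per year: i = 0.00658333, n = 108.
PV = 4400 × [1 − (1+0.00658333)^(−108)] / 0.00658333 = 4400 × 77.119201 = 339,324.4833

€339,324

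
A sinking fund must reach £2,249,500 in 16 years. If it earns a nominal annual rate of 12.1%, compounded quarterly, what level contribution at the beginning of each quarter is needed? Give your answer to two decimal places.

£11,517.20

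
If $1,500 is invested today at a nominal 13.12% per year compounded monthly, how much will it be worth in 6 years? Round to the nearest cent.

With 12 periods per year: i = 0.0109333, n = 72.
FV = 1,500 × (1 + 0.0109333)^72 = 3,281.8027

$3,281.80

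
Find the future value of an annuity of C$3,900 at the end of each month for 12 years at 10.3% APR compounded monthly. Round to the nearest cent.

With 12 periods per year: i = 0.00858333, n = 144.
FV = PMT · [(1+i)^n − 1] / i = 3900 · 282.374340 = 1,101,259.9259

C$1,101,259.93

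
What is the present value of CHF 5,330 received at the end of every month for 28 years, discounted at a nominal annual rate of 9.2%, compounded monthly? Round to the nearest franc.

CHF 641,805

i = 0.092/12 = 0.00766667 per month; n = 28·12 = 336.
Annuity factor a(336|0.00766667) = 120.413633; PV = 5330 × 120.413633 = 641,804.6630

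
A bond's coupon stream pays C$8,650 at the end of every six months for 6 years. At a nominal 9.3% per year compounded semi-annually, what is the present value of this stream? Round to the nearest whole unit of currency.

C$78,203

With 2 periods per year: i = 0.0465, n = 12.
PV = 8650 × [1 − (1+0.0465)^(−12)] / 0.0465 = 8650 × 9.040836 = 78,203.2345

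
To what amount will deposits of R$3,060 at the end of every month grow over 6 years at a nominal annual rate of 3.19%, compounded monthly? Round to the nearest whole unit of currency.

R$242,463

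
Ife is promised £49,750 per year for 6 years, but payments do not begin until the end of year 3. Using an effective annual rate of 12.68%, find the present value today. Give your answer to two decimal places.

Value one period before first payment (t=2): 49750 × [1 − (1+0.1268)^(−6)] / 0.1268 = 49750 × 4.033429 = 200,663.0954
Discount back 2 years: 200,663.0954 × (1+0.1268)^(−2) = 200,663.0954 × 0.787601 = 158,042.4781

£158,042.48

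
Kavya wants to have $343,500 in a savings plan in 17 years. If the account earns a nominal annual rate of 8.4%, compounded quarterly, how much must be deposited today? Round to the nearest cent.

$83,594.23

Periodic rate i = 0.084/4 = 0.021; n = 17 × 4 = 68 periods.
PV = FV·(1+i)^(−n) = 343,500 × 0.243360 = 83,594.2257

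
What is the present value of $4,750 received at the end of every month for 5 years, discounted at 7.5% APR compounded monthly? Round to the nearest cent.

Periodic rate i = 0.075/12 = 0.00625; n = 5 × 12 = 60 periods.
PV = 4750 × [1 − (1+0.00625)^(−60)] / 0.00625 = 4750 × 49.905308 = 237,050.2139

$237,050.21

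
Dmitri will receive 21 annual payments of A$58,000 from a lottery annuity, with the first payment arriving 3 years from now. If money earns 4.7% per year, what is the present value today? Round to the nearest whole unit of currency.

PV at t=2 (ordinary 21-year annuity): 58000 × a(21|0.047) = 58000 × 13.166578 = 763,661.4998
PV₀ = 763,661.4998 / (1+0.047)^2 = 763,661.4998 / 1.096209 = 696,638.5970

A$696,639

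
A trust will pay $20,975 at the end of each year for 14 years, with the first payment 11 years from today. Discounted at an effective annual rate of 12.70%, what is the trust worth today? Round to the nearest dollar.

Value one period before first payment (t=10): 20975 × [1 − (1+0.127)^(−14)] / 0.127 = 20975 × 6.397421 = 134,185.8958
Discount back 10 years: 134,185.8958 × (1+0.127)^(−10) = 134,185.8958 × 0.302525 = 40,594.5479

$40,595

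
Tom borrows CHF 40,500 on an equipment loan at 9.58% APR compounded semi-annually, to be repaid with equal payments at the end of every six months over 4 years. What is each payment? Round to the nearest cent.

CHF 6,213.15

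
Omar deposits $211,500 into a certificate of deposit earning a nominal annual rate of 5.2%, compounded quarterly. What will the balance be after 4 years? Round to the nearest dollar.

$260,053

Periodic rate i = 0.052/4 = 0.013; n = 4 × 4 = 16 periods.
FV = PV·(1+i)^n = 211,500 × 1.229564 = 260,052.7780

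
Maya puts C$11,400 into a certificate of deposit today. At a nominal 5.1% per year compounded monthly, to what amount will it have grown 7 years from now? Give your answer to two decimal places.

With 12 periods per year: i = 0.00425, n = 84.
FV = PV·(1+i)^n = 11,400 × 1.427955 = 16,278.6897

C$16,278.69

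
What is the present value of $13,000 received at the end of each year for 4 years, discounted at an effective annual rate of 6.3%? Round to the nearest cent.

PV = PMT · [1 − (1+i)^(−n)] / i = 13000 · 3.441434 = 44,738.6428

$44,738.64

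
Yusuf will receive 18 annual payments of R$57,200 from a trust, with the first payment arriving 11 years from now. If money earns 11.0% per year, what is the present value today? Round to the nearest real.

R$155,149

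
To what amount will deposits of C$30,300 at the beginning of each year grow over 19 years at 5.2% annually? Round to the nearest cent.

FV = PMT · [(1+i)^n − 1] / i × (1+i) = 30300 · 32.773573 = 993,039.2742
Payments are at the start of each period, so multiply by (1+i).

C$993,039.27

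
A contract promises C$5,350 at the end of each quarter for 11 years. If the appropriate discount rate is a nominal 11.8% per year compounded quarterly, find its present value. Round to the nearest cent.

With 4 periods per year: i = 0.0295, n = 44.
PV = PMT · [1 − (1+i)^(−n)] / i = 5350 · 24.465985 = 130,893.0184

C$130,893.02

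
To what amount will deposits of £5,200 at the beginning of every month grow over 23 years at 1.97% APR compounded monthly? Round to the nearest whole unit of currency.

£1,816,686

Periodic rate i = 0.0197/12 = 0.00164167; n = 23 × 12 = 276 periods.
FV = 5200 × [(1+0.00164167)^276 − 1] / 0.00164167 × (1+i) = 5200 × 349.362738 = 1,816,686.2376
(annuity-due: payments at period start, so ×(1+i).)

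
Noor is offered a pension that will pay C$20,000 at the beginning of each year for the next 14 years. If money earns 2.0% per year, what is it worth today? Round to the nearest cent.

C$246,967.47

PV = PMT · [1 − (1+i)^(−n)] / i × (1+i) = 20000 · 12.348374 = 246,967.4749
(Beginning-of-period payments → annuity-due factor ×(1+i).)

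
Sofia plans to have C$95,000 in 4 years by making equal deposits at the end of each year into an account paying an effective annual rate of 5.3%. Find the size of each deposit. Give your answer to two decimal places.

C$21,943.07

PMT = 95000 / ( [(1+0.053)^4 − 1] / 0.053 ) = 95000 / 4.329385 = 21,943.0711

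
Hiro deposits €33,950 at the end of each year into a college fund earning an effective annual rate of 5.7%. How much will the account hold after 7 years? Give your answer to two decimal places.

FV = PMT · [(1+i)^n − 1] / i = 33950 · 8.317423 = 282,376.4999

€282,376.50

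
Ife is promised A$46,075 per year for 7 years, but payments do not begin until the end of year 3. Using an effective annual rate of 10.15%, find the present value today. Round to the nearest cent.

A$183,968.10

PV at t=2 (ordinary 7-year annuity): 46075 × a(7|0.1015) = 46075 × 4.844469 = 223,208.9076
PV₀ = 223,208.9076 / (1+0.1015)^2 = 223,208.9076 / 1.213302 = 183,968.0983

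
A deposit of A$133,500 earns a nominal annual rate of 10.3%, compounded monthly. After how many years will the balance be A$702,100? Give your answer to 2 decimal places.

16.19 years

Periodic rate i = 0.103/12 = 0.00858333.
(1+i)^n = 702100/133500 = 5.25918, so n = ln 5.25918 / ln 1.00858 = 194.2239 months
= 194.2239/12 years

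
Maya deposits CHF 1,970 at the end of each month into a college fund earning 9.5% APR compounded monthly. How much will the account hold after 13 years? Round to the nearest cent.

CHF 602,620.59

i = 0.095/12 = 0.00791667 per month; n = 13·12 = 156.
Accumulation factor s(156|0.00791667) = 305.898776; FV = 1970 × 305.898776 = 602,620.5884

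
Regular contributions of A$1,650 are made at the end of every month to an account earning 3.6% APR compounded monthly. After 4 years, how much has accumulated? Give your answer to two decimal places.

A$85,049.35

i = 0.036/12 = 0.003 per month; n = 4·12 = 48.
FV = 1650 × [(1+0.003)^48 − 1] / 0.003 = 1650 × 51.545059 = 85,049.3480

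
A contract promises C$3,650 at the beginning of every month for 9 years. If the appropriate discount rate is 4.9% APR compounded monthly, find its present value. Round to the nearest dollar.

i = 0.049/12 = 0.00408333 per month; n = 9·12 = 108.
PV = 3650 × [1 − (1+0.00408333)^(−108)] / 0.00408333 × (1+i) = 3650 × 87.546881 = 319,546.1160
(annuity-due: payments at period start, so ×(1+i).)

C$319,546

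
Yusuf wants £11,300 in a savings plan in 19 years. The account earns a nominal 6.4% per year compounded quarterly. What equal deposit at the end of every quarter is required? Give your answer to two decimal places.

i = 0.064/4 = 0.016 per quarter; n = 19·4 = 76.
PMT = 11300 / ( [(1+0.016)^76 − 1] / 0.016 ) = 11300 / 146.334295 = 77.2204

£77.22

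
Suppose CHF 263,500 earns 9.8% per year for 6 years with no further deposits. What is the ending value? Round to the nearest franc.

FV = 263,500 × (1 + 0.098)^6 = 461,736.9823

CHF 461,737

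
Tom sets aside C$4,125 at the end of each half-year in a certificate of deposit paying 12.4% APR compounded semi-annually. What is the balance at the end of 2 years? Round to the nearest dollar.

C$18,099

Periodic rate i = 0.124/2 = 0.062; n = 2 × 2 = 4 periods.
Accumulation factor s(4|0.062) = 4.387614; FV = 4125 × 4.387614 = 18,098.9091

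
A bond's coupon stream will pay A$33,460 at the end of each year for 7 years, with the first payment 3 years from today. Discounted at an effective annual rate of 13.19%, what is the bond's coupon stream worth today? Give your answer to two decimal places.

A$114,821.90

Value one period before first payment (t=2): 33460 × [1 − (1+0.1319)^(−7)] / 0.1319 = 33460 × 4.396579 = 147,109.5418
Discount back 2 years: 147,109.5418 × (1+0.1319)^(−2) = 147,109.5418 × 0.780520 = 114,821.8984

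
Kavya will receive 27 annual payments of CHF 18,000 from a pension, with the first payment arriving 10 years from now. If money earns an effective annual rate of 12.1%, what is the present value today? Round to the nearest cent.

CHF 50,779.27

PV at t=9 (ordinary 27-year annuity): 18000 × a(27|0.121) = 18000 × 7.886140 = 141,950.5112
Discount back 9 years: 141,950.5112 × (1+0.121)^(−9) = 141,950.5112 × 0.357725 = 50,779.2693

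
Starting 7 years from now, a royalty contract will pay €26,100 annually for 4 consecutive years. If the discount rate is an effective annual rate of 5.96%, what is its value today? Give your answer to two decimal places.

PV at t=6 (ordinary 4-year annuity): 26100 × a(4|0.0596) = 26100 × 3.468282 = 90,522.1548
Discount back 6 years: 90,522.1548 × (1+0.0596)^(−6) = 90,522.1548 × 0.706559 = 63,959.2240

€63,959.22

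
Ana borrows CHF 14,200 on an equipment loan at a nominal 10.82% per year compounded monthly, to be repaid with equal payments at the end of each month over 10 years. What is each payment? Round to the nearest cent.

i = 0.1082/12 = 0.00901667 per month; n = 10·12 = 120.
PMT = 14200 / ( [1 − (1+0.00901667)^(−120)] / 0.00901667 ) = 14200 / 73.135189 = 194.1610

CHF 194.16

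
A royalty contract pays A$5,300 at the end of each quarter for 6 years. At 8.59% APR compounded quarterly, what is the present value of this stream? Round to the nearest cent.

A$98,588.81

i = 0.0859/4 = 0.021475 per quarter; n = 6·4 = 24.
PV = 5300 × [1 − (1+0.021475)^(−24)] / 0.021475 = 5300 × 18.601663 = 98,588.8140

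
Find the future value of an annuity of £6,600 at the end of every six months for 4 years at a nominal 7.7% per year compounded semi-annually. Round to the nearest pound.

£60,490

Periodic rate i = 0.077/2 = 0.0385; n = 4 × 2 = 8 periods.
FV = 6600 × [(1+0.0385)^8 − 1] / 0.0385 = 6600 × 9.165126 = 60,489.8322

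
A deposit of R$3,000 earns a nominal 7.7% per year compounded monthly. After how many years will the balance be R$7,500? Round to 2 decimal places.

11.94 years

Periodic rate i = 0.077/12 = 0.00641667.
n = ln(7500/3000) / ln(1+0.00641667) = ln(2.50000) / 0.006396 = 143.2562 months
= 143.2562/12 years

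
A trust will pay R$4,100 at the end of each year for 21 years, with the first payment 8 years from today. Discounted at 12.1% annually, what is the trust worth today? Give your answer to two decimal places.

R$13,848.38

PV at t=7 (ordinary 21-year annuity): 4100 × a(21|0.121) = 4100 × 7.513710 = 30,806.2124
PV₀ = 30,806.2124 / (1+0.121)^7 = 30,806.2124 / 2.224535 = 13,848.3815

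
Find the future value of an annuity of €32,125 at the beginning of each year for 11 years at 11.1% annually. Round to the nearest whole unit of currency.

€701,963

Accumulation factor s(11|0.111) × (1+i) = 21.850988; FV = 32125 × 21.850988 = 701,962.9843
Payments are at the start of each period, so multiply by (1+i).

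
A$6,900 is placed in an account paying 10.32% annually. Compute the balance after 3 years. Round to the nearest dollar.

A$9,264

FV = PV·(1+i)^n = 6,900 × 1.342650 = 9,264.2838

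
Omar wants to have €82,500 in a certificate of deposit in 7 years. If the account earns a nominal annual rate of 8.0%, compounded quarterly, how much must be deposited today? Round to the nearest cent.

€47,385.90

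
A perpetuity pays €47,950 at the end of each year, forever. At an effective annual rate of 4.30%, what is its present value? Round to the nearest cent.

€1,115,116.28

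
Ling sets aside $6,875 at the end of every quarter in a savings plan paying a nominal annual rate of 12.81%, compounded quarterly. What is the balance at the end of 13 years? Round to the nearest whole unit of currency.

$891,120

With 4 periods per year: i = 0.032025, n = 52.
FV = PMT · [(1+i)^n − 1] / i = 6875 · 129.617404 = 891,119.6559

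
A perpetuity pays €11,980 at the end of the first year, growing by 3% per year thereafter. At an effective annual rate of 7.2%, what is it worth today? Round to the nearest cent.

€285,238.10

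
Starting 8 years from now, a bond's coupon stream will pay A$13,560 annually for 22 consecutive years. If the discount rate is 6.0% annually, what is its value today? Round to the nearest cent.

PV at t=7 (ordinary 22-year annuity): 13560 × a(22|0.06) = 13560 × 12.041582 = 163,283.8481
PV₀ = 163,283.8481 / (1+0.06)^7 = 163,283.8481 / 1.503630 = 108,593.0847

A$108,593.08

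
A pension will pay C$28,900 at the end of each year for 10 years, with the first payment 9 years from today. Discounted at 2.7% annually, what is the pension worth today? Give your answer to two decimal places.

Value one period before first payment (t=8): 28900 × [1 − (1+0.027)^(−10)] / 0.027 = 28900 × 8.662303 = 250,340.5560
PV₀ = 250,340.5560 / (1+0.027)^8 = 250,340.5560 / 1.237552 = 202,286.8556

C$202,286.86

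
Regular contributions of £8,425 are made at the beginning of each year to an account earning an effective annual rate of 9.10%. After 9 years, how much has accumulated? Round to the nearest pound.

£120,188

Accumulation factor s(9|0.091) × (1+i) = 14.265632; FV = 8425 × 14.265632 = 120,187.9478
Payments are at the start of each period, so multiply by (1+i).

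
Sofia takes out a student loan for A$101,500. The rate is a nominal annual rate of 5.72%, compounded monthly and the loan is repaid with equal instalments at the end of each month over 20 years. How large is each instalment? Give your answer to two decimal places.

A$710.88

With 12 periods per year: i = 0.00476667, n = 240.
Annuity-PV factor = 142.781277; PMT = 101500 / 142.781277 = 710.8775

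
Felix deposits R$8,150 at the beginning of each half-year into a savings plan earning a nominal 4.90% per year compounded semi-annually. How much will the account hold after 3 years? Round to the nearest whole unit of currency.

i = 0.049/2 = 0.0245 per half-year; n = 3·2 = 6.
Accumulation factor s(6|0.0245) × (1+i) = 6.536031; FV = 8150 × 6.536031 = 53,268.6534
(Beginning-of-period payments → annuity-due factor ×(1+i).)

R$53,269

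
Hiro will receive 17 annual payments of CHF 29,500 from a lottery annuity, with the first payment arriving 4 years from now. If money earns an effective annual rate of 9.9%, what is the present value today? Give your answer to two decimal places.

PV at t=3 (ordinary 17-year annuity): 29500 × a(17|0.099) = 29500 × 8.071440 = 238,107.4831
PV₀ = 238,107.4831 / (1+0.099)^3 = 238,107.4831 / 1.327373 = 179,382.4565

CHF 179,382.46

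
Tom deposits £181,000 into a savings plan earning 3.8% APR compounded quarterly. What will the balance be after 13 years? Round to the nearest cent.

£295,942.53

i = 0.038/4 = 0.0095 per quarter; n = 13·4 = 52.
FV = PV·(1+i)^n = 181,000 × 1.635042 = 295,942.5322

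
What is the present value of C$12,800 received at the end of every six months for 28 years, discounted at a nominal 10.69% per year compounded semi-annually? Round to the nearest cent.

C$226,507.87

i = 0.1069/2 = 0.05345 per half-year; n = 28·2 = 56.
PV = 12800 × [1 − (1+0.05345)^(−56)] / 0.05345 = 12800 × 17.695927 = 226,507.8676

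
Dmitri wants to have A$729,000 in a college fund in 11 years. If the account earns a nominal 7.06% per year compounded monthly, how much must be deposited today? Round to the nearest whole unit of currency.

Periodic rate i = 0.0706/12 = 0.00588333; n = 11 × 12 = 132 periods.
PV = 729,000 / (1 + 0.00588333)^132 = 729,000 / 2.169126 = 336,080.0277

A$336,080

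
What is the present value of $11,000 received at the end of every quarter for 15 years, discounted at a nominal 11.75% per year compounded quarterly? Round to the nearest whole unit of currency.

$308,551

With 4 periods per year: i = 0.029375, n = 60.
Annuity factor a(60|0.029375) = 28.050093; PV = 11000 × 28.050093 = 308,551.0266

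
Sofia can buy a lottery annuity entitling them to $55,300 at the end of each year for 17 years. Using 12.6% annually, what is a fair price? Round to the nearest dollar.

$380,517

Annuity factor a(17|0.126) = 6.880963; PV = 55300 × 6.880963 = 380,517.2419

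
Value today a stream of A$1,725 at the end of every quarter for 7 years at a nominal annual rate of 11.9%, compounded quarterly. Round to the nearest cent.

A$32,467.25

i = 0.119/4 = 0.02975 per quarter; n = 7·4 = 28.
PV = PMT · [1 − (1+i)^(−n)] / i = 1725 · 18.821591 = 32,467.2451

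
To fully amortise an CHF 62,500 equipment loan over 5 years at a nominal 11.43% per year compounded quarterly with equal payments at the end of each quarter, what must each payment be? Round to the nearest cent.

CHF 4,145.83

With 4 periods per year: i = 0.028575, n = 20.
PMT = 62500 / ( [1 − (1+0.028575)^(−20)] / 0.028575 ) = 62500 / 15.075390 = 4,145.8298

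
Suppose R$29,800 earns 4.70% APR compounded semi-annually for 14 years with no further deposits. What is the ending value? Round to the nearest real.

R$57,105

Periodic rate i = 0.047/2 = 0.0235; n = 14 × 2 = 28 periods.
29,800 × (1+0.0235)^28 = 29,800 × 1.916283 = 57,105.2425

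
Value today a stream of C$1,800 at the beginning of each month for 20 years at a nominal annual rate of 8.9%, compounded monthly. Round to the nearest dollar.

i = 0.089/12 = 0.00741667 per month; n = 20·12 = 240.
PV = 1800 × [1 − (1+0.00741667)^(−240)] / 0.00741667 × (1+i) = 1800 × 112.774142 = 202,993.4555
(annuity-due: payments at period start, so ×(1+i).)

C$202,993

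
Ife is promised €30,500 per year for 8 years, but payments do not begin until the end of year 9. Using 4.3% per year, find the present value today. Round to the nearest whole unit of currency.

€144,829

Value one period before first payment (t=8): 30500 × [1 − (1+0.043)^(−8)] / 0.043 = 30500 × 6.650118 = 202,828.6046
Discount back 8 years: 202,828.6046 × (1+0.043)^(−8) = 202,828.6046 × 0.714045 = 144,828.7344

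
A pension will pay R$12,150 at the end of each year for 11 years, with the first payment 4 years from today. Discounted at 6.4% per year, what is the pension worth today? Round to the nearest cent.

Value one period before first payment (t=3): 12150 × [1 − (1+0.064)^(−11)] / 0.064 = 12150 × 7.728000 = 93,895.2043
Discount back 3 years: 93,895.2043 × (1+0.064)^(−3) = 93,895.2043 × 0.830185 = 77,950.4322

R$77,950.43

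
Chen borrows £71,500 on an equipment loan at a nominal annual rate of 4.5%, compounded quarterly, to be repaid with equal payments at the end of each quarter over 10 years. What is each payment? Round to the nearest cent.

Periodic rate i = 0.045/4 = 0.01125; n = 10 × 4 = 40 periods.
PMT = 71500 / ( [1 − (1+0.01125)^(−40)] / 0.01125 ) = 71500 / 32.068253 = 2,229.6195

£2,229.62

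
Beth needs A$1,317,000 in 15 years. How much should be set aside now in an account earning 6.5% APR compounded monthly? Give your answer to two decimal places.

A$498,071.10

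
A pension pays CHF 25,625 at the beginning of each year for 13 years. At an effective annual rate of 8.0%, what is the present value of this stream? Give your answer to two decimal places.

CHF 218,737.00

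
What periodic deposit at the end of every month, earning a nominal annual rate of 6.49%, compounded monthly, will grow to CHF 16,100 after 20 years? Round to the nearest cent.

With 12 periods per year: i = 0.00540833, n = 240.
FV-annuity factor = 489.833049; PMT = 16100 / 489.833049 = 32.8683

CHF 32.87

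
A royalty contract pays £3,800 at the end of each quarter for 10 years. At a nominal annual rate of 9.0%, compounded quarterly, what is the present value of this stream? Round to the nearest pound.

£99,535

Periodic rate i = 0.09/4 = 0.0225; n = 10 × 4 = 40 periods.
Annuity factor a(40|0.0225) = 26.193522; PV = 3800 × 26.193522 = 99,535.3844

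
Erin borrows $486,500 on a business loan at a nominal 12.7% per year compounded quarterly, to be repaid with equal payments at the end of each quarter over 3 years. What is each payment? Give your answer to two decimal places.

i = 0.127/4 = 0.03175 per quarter; n = 3·4 = 12.
PMT = 486500 / ( [1 − (1+0.03175)^(−12)] / 0.03175 ) = 486500 / 9.850816 = 49,386.7701

$49,386.77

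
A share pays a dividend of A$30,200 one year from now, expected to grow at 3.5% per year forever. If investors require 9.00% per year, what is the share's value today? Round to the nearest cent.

PV = D₁/(r − g) = 30200/(0.09 − 0.035) = 549,090.9091

A$549,090.91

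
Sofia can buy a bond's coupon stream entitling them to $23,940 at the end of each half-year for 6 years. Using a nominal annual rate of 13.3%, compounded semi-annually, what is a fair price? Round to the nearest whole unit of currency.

$193,746

With 2 periods per year: i = 0.0665, n = 12.
PV = 23940 × [1 − (1+0.0665)^(−12)] / 0.0665 = 23940 × 8.092981 = 193,745.9693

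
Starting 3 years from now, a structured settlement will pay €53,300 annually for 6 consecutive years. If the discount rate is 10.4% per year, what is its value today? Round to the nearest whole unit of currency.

€188,248

Value one period before first payment (t=2): 53300 × [1 − (1+0.104)^(−6)] / 0.104 = 53300 × 4.304679 = 229,439.3958
PV₀ = 229,439.3958 / (1+0.104)^2 = 229,439.3958 / 1.218816 = 188,247.7714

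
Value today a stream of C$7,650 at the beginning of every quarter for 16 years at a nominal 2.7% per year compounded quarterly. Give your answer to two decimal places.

i = 0.027/4 = 0.00675 per quarter; n = 16·4 = 64.
PV = 7650 × [1 − (1+0.00675)^(−64)] / 0.00675 × (1+i) = 7650 × 52.179126 = 399,170.3149
(annuity-due: payments at period start, so ×(1+i).)

C$399,170.31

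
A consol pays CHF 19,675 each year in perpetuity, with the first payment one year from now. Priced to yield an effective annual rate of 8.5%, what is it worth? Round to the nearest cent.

CHF 231,470.59

PV = C/r = 19675/0.085 = 231,470.5882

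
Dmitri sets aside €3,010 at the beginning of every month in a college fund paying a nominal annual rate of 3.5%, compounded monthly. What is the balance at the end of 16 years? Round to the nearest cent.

€775,477.25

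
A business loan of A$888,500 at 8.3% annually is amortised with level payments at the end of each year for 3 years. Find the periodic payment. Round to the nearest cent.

A$346,635.64

Annuity-PV factor = 2.563210; PMT = 888500 / 2.563210 = 346,635.6385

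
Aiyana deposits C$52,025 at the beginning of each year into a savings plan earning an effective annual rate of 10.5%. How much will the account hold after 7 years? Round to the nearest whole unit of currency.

C$553,838

Accumulation factor s(7|0.105) × (1+i) = 10.645609; FV = 52025 × 10.645609 = 553,837.7981
Payments are at the start of each period, so multiply by (1+i).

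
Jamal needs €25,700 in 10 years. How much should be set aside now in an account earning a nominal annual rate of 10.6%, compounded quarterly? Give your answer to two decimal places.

€9,027.66

Periodic rate i = 0.106/4 = 0.0265; n = 10 × 4 = 40 periods.
PV = FV·(1+i)^(−n) = 25,700 × 0.351271 = 9,027.6554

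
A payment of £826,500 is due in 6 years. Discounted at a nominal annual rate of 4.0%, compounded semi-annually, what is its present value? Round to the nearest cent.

£651,689.61

i = 0.04/2 = 0.02 per half-year; n = 6·2 = 12.
Discount factor = (1+0.02)^(−12) = 0.788493; PV = 826,500 × 0.788493 = 651,689.6096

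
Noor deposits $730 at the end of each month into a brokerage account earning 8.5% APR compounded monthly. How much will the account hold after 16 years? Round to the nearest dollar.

$296,558

With 12 periods per year: i = 0.00708333, n = 192.
FV = PMT · [(1+i)^n − 1] / i = 730 · 406.243693 = 296,557.8958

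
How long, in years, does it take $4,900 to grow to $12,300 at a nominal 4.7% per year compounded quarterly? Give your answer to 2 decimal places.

Periodic rate i = 0.047/4 = 0.01175.
n = ln(12300/4900) / ln(1+0.01175) = ln(2.51020) / 0.011682 = 78.7881 quarters
= 78.7881/4 years

19.70 years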